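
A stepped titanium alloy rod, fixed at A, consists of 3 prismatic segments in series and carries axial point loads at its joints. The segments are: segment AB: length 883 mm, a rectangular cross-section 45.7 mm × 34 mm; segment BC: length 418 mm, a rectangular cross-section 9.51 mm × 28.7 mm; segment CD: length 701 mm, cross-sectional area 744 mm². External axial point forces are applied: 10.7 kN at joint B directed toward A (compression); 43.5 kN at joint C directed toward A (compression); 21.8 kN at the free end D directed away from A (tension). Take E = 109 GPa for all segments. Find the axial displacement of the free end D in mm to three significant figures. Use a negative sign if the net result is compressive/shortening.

Internal axial forces (sectioning from the free end, tension +): N_CD = 21.8 kN, N_BC = -21.7 kN, N_AB = -32.4 kN.
A_AB = 1554 mm².
A_BC = 272.9 mm².
δ_AB = -32400·883/(1554·109000) = -0.1689 mm
δ_BC = -21700·418/(272.9·109000) = -0.3049 mm
δ_CD = 21800·701/(744·109000) = 0.1884 mm
δ = Σδ_i = -0.2854 mm.

-0.285 mm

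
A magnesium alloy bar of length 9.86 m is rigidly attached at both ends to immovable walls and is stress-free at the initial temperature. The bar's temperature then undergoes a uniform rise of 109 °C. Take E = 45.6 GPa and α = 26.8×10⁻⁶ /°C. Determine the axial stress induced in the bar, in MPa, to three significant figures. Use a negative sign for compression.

-133 MPa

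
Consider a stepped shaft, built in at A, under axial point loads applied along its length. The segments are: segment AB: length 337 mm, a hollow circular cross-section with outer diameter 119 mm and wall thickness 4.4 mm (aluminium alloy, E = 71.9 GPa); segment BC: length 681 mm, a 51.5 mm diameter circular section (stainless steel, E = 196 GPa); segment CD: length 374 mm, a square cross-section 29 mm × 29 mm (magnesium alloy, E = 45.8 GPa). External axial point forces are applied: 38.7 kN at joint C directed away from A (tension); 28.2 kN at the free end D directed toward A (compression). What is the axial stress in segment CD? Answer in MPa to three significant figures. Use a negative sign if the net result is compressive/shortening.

Internal axial forces (sectioning from the free end, tension +): N_CD = -28.2 kN, N_BC = 10.5 kN, N_AB = 10.5 kN.
A_CD = 841 mm².
σ_CD = N_CD/A_CD = -28200/841 = -33.53 MPa.

-33.5 MPa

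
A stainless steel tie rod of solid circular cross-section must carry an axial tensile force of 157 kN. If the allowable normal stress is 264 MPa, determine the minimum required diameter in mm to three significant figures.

Required area A ≥ P/σ_allow = 157000/264 = 594.7 mm².
For a solid circular section, d ≥ √(4A/π) = 27.52 mm.

27.5 mm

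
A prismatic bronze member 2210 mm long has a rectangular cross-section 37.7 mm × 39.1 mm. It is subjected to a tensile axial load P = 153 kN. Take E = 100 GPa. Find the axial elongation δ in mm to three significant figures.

2.29 mm

A = 1474 mm².
δ_mech = NL/(AE) = 153000·2210/(1474·100000) = 2.294 mm.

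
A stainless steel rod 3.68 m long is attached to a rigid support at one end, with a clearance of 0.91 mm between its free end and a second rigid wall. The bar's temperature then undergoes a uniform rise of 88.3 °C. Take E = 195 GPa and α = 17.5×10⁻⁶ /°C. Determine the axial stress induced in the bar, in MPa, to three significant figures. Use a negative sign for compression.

Free thermal expansion αLΔT = 17.5e-6 · 3680 · 88.3 = 5.687 mm.
The walls engage after the gap closes; constrained expansion = 5.687 − 0.91 = 4.777 mm.
The walls impose strain ε = −(4.777)/3680 = -1.2980e-03; σ = Eε = 195000 · -1.2980e-03 = -253.1 MPa.

-253 MPa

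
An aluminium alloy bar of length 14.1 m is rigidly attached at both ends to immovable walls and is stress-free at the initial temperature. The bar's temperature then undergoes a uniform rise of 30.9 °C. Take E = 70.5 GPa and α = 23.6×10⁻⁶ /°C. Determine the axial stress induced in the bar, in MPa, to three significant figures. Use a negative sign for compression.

Free thermal expansion αLΔT = 23.6e-6 · 14100 · 30.9 = 10.28 mm.
The walls impose strain ε = −(10.28)/14100 = -7.2924e-04; σ = Eε = 70500 · -7.2924e-04 = -51.41 MPa.

-51.4 MPa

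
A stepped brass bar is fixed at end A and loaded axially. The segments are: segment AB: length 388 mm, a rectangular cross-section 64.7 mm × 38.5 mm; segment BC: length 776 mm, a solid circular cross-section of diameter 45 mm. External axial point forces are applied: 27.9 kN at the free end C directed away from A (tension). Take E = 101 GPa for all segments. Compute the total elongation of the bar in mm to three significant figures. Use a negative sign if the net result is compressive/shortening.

0.178 mm

Internal axial forces (sectioning from the free end, tension +): N_BC = 27.9 kN, N_AB = 27.9 kN.
A_AB = 2491 mm².
A_BC = 1590 mm².
δ_AB = 27900·388/(2491·101000) = 0.04303 mm
δ_BC = 27900·776/(1590·101000) = 0.1348 mm
δ = Σδ_i = 0.1778 mm.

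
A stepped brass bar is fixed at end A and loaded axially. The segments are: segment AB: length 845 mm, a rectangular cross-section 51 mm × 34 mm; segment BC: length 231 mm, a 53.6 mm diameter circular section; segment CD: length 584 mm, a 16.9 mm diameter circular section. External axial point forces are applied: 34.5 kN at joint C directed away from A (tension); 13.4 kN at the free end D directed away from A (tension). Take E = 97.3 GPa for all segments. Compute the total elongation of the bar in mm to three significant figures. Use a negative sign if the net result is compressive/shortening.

0.649 mm

Internal axial forces (sectioning from the free end, tension +): N_CD = 13.4 kN, N_BC = 47.9 kN, N_AB = 47.9 kN.
A_AB = 1734 mm².
A_BC = 2256 mm².
A_CD = 224.3 mm².
δ_AB = 47900·845/(1734·97300) = 0.2399 mm
δ_BC = 47900·231/(2256·97300) = 0.0504 mm
δ_CD = 13400·584/(224.3·97300) = 0.3585 mm
δ = Σδ_i = 0.6488 mm.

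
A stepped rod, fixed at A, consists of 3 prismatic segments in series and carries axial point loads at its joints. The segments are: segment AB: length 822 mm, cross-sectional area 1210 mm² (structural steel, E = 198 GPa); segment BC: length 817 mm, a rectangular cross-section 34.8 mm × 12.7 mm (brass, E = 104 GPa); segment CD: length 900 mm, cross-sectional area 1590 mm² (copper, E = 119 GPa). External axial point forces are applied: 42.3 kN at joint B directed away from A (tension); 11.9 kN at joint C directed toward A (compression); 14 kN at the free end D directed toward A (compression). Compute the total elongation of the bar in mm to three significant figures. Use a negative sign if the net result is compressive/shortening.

Internal axial forces (sectioning from the free end, tension +): N_CD = -14 kN, N_BC = -25.9 kN, N_AB = 16.4 kN.
A_BC = 442 mm².
δ_AB = 16400·822/(1210·198000) = 0.05627 mm
δ_BC = -25900·817/(442·104000) = -0.4604 mm
δ_CD = -14000·900/(1590·119000) = -0.06659 mm
δ = Σδ_i = -0.4707 mm.

-0.471 mm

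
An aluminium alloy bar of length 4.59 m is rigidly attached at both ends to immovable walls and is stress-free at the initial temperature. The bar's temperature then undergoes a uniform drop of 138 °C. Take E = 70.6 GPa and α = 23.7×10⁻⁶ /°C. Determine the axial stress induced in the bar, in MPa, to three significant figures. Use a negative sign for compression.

231 MPa

Free thermal expansion αLΔT = 23.7e-6 · 4590 · -138 = -15.01 mm.
The walls impose strain ε = −(-15.01)/4590 = 3.2706e-03; σ = Eε = 70600 · 3.2706e-03 = 230.9 MPa.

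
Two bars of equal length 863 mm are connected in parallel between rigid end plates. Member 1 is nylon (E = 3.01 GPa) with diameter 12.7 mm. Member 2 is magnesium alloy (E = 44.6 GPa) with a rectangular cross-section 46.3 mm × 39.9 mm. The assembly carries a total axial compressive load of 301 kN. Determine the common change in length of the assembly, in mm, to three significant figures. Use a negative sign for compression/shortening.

-3.14 mm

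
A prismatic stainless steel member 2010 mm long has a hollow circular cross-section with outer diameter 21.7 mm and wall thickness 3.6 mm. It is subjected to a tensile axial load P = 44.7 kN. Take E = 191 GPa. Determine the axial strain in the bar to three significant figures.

0.00114

A = 204.7 mm².
σ = N/A = 218.4 MPa; ε = σ/E = 218.4/191000 = 1.143e-03.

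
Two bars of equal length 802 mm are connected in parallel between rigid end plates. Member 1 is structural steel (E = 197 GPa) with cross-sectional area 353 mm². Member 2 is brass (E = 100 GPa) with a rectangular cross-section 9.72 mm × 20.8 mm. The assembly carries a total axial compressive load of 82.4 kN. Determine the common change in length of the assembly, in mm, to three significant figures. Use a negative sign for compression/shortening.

A_2 = 202.2 mm².
Equal strain + equilibrium ⇒ each member carries load in proportion to AE: A₁E₁ = 69540000 N, A₂E₂ = 20220000 N, ΣAE = 89760000 N.
δ = PL/ΣAE = -82400·802/89760000 = -0.7363 mm.

-0.736 mm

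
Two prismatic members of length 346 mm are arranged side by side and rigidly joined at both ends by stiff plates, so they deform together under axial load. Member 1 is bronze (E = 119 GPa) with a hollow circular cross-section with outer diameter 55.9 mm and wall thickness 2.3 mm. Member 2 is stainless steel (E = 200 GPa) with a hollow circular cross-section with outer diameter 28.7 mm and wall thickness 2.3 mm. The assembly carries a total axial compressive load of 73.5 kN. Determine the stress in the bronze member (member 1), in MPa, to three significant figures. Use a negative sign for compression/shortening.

-104 MPa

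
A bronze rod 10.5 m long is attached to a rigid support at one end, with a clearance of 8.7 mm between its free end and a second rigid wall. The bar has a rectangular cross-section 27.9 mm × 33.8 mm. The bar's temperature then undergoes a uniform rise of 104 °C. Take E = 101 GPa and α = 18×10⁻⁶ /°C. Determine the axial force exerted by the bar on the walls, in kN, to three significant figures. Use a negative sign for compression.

Free thermal expansion αLΔT = 18e-6 · 10500 · 104 = 19.66 mm.
The walls engage after the gap closes; constrained expansion = 19.66 − 8.7 = 10.96 mm.
The walls impose strain ε = −(10.96)/10500 = -1.0434e-03; σ = Eε = 101000 · -1.0434e-03 = -105.4 MPa.
Wall reaction R = σ·A = -105.4·943 = -99380 N = -99.38 kN.

-99.4 kN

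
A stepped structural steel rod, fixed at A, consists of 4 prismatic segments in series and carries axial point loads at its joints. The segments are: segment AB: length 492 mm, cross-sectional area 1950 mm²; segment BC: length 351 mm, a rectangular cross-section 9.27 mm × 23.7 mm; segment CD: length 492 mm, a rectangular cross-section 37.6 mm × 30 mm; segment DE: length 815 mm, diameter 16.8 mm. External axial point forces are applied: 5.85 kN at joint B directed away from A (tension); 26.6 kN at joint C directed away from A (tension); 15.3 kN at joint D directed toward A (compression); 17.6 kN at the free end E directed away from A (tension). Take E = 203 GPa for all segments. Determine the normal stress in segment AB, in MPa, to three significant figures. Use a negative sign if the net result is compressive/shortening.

17.8 MPa

Internal axial forces (sectioning from the free end, tension +): N_DE = 17.6 kN, N_CD = 2.3 kN, N_BC = 28.9 kN, N_AB = 34.75 kN.
σ_AB = N_AB/A_AB = 34750/1950 = 17.82 MPa.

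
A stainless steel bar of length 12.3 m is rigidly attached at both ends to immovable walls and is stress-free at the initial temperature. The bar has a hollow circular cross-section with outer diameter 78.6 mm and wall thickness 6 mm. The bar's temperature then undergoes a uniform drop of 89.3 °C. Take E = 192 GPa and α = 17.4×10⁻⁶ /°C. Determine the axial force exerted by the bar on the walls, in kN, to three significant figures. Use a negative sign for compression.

Free thermal expansion αLΔT = 17.4e-6 · 12300 · -89.3 = -19.11 mm.
The walls impose strain ε = −(-19.11)/12300 = 1.5538e-03; σ = Eε = 192000 · 1.5538e-03 = 298.3 MPa.
Wall reaction R = σ·A = 298.3·1368 = 408300 N = 408.3 kN.

408 kN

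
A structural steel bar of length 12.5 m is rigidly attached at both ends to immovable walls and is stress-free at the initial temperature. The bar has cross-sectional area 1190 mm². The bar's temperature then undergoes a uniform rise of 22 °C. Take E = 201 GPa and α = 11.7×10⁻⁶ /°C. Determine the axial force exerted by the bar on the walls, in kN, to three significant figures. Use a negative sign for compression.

Free thermal expansion αLΔT = 11.7e-6 · 12500 · 22 = 3.217 mm.
The walls impose strain ε = −(3.217)/12500 = -2.5740e-04; σ = Eε = 201000 · -2.5740e-04 = -51.74 MPa.
Wall reaction R = σ·A = -51.74·1190 = -61570 N = -61.57 kN.

-61.6 kN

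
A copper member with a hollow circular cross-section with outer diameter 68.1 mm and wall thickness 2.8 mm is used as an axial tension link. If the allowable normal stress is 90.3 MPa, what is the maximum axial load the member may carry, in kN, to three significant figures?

A = 574.4 mm².
P_max = σ_allow · A = 90.3 · 574.4 = 51870 N = 51.87 kN.

51.9 kN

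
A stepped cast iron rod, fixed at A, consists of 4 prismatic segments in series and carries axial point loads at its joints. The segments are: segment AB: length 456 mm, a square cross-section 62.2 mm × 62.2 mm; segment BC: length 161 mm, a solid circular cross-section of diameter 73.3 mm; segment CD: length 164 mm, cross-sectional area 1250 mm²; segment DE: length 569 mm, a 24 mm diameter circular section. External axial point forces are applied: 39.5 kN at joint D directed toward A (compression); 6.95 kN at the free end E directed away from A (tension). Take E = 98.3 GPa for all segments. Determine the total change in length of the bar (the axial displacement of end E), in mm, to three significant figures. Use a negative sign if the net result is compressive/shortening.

Internal axial forces (sectioning from the free end, tension +): N_DE = 6.95 kN, N_CD = -32.55 kN, N_BC = -32.55 kN, N_AB = -32.55 kN.
A_AB = 3869 mm².
A_BC = 4220 mm².
A_DE = 452.4 mm².
δ_AB = -32550·456/(3869·98300) = -0.03903 mm
δ_BC = -32550·161/(4220·98300) = -0.01263 mm
δ_CD = -32550·164/(1250·98300) = -0.04344 mm
δ_DE = 6950·569/(452.4·98300) = 0.08893 mm
δ = Σδ_i = -0.00618 mm.

-0.00618 mm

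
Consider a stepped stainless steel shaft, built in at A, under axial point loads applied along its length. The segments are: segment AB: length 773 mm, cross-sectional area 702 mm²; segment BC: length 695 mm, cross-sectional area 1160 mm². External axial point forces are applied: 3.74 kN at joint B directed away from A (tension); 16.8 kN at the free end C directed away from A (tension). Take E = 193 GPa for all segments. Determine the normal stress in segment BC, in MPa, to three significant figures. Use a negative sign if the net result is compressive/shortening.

14.5 MPa

Internal axial forces (sectioning from the free end, tension +): N_BC = 16.8 kN, N_AB = 20.54 kN.
σ_BC = N_BC/A_BC = 16800/1160 = 14.48 MPa.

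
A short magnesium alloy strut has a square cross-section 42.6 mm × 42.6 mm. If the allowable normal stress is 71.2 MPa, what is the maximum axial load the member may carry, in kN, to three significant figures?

A = 1815 mm².
P_max = σ_allow · A = 71.2 · 1815 = 129200 N = 129.2 kN.

129 kN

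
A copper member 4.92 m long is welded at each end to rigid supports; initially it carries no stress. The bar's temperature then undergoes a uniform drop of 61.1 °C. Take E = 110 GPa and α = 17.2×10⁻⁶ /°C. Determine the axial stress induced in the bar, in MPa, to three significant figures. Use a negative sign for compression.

Free thermal expansion αLΔT = 17.2e-6 · 4920 · -61.1 = -5.171 mm.
The walls impose strain ε = −(-5.171)/4920 = 1.0509e-03; σ = Eε = 110000 · 1.0509e-03 = 115.6 MPa.

116 MPa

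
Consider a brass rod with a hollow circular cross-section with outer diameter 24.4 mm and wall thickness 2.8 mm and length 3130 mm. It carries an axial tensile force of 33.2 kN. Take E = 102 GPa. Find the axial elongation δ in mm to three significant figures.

A = 190 mm².
δ_mech = NL/(AE) = 33200·3130/(190·102000) = 5.362 mm.

5.36 mm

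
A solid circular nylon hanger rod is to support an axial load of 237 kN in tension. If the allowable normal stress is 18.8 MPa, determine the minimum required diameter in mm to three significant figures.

127 mm

Required area A ≥ P/σ_allow = 237000/18.8 = 12610 mm².
For a solid circular section, d ≥ √(4A/π) = 126.7 mm.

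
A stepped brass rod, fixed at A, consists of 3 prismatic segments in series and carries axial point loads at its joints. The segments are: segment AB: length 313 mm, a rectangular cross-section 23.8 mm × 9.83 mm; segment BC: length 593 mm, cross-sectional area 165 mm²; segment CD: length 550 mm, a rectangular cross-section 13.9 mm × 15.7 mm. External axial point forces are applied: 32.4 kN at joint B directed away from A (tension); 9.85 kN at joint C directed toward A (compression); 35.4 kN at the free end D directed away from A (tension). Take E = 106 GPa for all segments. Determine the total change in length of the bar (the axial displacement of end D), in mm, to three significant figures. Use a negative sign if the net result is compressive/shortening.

Internal axial forces (sectioning from the free end, tension +): N_CD = 35.4 kN, N_BC = 25.55 kN, N_AB = 57.95 kN.
A_AB = 234 mm².
A_CD = 218.2 mm².
δ_AB = 57950·313/(234·106000) = 0.7314 mm
δ_BC = 25550·593/(165·106000) = 0.8663 mm
δ_CD = 35400·550/(218.2·106000) = 0.8417 mm
δ = Σδ_i = 2.439 mm.

2.44 mm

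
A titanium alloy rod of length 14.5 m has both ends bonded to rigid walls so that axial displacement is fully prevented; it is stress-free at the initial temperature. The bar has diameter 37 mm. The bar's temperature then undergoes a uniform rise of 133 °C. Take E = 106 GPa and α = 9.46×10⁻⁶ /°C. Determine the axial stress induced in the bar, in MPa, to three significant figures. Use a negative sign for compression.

Free thermal expansion αLΔT = 9.46e-6 · 14500 · 133 = 18.24 mm.
The walls impose strain ε = −(18.24)/14500 = -1.2582e-03; σ = Eε = 106000 · -1.2582e-03 = -133.4 MPa.

-133 MPa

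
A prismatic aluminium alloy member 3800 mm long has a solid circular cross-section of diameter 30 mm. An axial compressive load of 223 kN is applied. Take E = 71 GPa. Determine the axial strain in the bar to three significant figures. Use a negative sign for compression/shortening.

A = 706.9 mm².
σ = N/A = -315.5 MPa; ε = σ/E = -315.5/71000 = -4.443e-03.

-0.00444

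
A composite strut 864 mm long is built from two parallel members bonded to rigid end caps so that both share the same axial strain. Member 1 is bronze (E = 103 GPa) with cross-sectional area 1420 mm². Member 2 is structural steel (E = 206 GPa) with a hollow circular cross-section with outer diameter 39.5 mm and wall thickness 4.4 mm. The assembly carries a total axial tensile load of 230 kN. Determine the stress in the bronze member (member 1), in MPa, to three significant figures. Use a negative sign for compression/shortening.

96.2 MPa

A_2 = 485.2 mm².
Equal strain + equilibrium ⇒ each member carries load in proportion to AE: A₁E₁ = 146300000 N, A₂E₂ = 99950000 N, ΣAE = 246200000 N.
σ₁ = P·E₁/ΣAE = 230000·103000/246200000 = 96.22 MPa.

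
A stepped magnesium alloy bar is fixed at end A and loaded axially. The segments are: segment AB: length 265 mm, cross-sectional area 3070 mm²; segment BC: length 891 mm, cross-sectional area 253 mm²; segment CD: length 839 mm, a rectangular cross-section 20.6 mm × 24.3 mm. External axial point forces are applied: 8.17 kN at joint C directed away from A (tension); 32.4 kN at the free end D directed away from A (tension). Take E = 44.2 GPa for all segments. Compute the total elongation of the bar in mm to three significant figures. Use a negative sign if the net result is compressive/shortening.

4.54 mm

Internal axial forces (sectioning from the free end, tension +): N_CD = 32.4 kN, N_BC = 40.57 kN, N_AB = 40.57 kN.
A_CD = 500.6 mm².
δ_AB = 40570·265/(3070·44200) = 0.07923 mm
δ_BC = 40570·891/(253·44200) = 3.233 mm
δ_CD = 32400·839/(500.6·44200) = 1.229 mm
δ = Σδ_i = 4.54 mm.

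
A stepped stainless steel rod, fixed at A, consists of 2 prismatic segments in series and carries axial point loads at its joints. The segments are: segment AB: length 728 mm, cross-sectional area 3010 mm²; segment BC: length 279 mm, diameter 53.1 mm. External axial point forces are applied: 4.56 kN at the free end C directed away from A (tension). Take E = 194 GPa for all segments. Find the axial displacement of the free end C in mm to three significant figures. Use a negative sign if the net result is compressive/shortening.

Internal axial forces (sectioning from the free end, tension +): N_BC = 4.56 kN, N_AB = 4.56 kN.
A_BC = 2215 mm².
δ_AB = 4560·728/(3010·194000) = 0.005685 mm
δ_BC = 4560·279/(2215·194000) = 0.002961 mm
δ = Σδ_i = 0.008646 mm.

0.00865 mm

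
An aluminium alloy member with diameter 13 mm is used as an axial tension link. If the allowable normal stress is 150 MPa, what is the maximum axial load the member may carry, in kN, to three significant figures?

19.9 kN

A = 132.7 mm².
P_max = σ_allow · A = 150 · 132.7 = 19910 N = 19.91 kN.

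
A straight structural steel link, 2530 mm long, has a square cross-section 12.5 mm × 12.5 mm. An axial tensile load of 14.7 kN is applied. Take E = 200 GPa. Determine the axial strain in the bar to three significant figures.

4.70e-04

A = 156.2 mm².
σ = N/A = 94.08 MPa; ε = σ/E = 94.08/200000 = 4.704e-04.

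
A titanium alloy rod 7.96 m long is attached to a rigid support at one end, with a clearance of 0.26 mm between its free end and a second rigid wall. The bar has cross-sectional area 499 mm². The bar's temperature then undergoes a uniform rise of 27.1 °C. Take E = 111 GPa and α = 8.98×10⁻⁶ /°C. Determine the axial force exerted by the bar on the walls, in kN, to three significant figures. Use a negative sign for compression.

Free thermal expansion αLΔT = 8.98e-6 · 7960 · 27.1 = 1.937 mm.
The walls engage after the gap closes; constrained expansion = 1.937 − 0.26 = 1.677 mm.
The walls impose strain ε = −(1.677)/7960 = -2.1069e-04; σ = Eε = 111000 · -2.1069e-04 = -23.39 MPa.
Wall reaction R = σ·A = -23.39·499 = -11670 N = -11.67 kN.

-11.7 kN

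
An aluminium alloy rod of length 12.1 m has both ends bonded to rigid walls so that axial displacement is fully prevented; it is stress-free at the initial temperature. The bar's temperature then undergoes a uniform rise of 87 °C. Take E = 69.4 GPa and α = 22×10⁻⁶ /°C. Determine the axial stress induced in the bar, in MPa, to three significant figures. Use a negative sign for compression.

Free thermal expansion αLΔT = 22e-6 · 12100 · 87 = 23.16 mm.
The walls impose strain ε = −(23.16)/12100 = -1.9140e-03; σ = Eε = 69400 · -1.9140e-03 = -132.8 MPa.

-133 MPa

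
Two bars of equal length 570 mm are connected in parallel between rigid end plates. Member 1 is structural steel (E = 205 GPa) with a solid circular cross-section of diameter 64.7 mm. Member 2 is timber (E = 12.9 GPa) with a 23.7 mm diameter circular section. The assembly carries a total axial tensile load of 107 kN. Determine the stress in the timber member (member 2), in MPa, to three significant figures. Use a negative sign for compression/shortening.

2.03 MPa

A_1 = 3288 mm².
A_2 = 441.2 mm².
Equal strain + equilibrium ⇒ each member carries load in proportion to AE: A₁E₁ = 674000000 N, A₂E₂ = 5691000 N, ΣAE = 679700000 N.
σ₂ = P·E₂/ΣAE = 107000·12900/679700000 = 2.031 MPa.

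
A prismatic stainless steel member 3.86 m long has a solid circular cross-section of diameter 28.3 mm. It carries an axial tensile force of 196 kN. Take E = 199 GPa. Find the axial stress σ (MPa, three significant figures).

312 MPa

A = 629 mm².
σ = N/A = 196000/629 = 311.6 MPa.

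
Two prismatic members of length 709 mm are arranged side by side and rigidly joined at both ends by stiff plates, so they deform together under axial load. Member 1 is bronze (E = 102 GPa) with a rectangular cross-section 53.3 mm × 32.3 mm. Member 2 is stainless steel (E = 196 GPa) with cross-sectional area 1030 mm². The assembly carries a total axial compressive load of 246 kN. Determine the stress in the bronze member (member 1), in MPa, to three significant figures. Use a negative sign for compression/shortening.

A_1 = 1722 mm².
Equal strain + equilibrium ⇒ each member carries load in proportion to AE: A₁E₁ = 175600000 N, A₂E₂ = 201900000 N, ΣAE = 377500000 N.
σ₁ = P·E₁/ΣAE = -246000·102000/377500000 = -66.47 MPa.

-66.5 MPa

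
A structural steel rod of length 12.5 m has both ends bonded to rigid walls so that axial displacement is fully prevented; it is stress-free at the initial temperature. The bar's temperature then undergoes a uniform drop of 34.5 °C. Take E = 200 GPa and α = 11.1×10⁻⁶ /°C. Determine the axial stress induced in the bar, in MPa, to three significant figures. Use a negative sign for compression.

Free thermal expansion αLΔT = 11.1e-6 · 12500 · -34.5 = -4.787 mm.
The walls impose strain ε = −(-4.787)/12500 = 3.8295e-04; σ = Eε = 200000 · 3.8295e-04 = 76.59 MPa.

76.6 MPa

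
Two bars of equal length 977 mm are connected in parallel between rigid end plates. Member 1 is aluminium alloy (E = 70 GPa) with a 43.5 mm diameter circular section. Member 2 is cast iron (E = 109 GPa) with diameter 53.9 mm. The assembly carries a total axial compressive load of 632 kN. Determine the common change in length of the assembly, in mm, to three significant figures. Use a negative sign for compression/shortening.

A_1 = 1486 mm².
A_2 = 2282 mm².
Equal strain + equilibrium ⇒ each member carries load in proportion to AE: A₁E₁ = 104000000 N, A₂E₂ = 248700000 N, ΣAE = 352700000 N.
δ = PL/ΣAE = -632000·977/352700000 = -1.75 mm.

-1.75 mm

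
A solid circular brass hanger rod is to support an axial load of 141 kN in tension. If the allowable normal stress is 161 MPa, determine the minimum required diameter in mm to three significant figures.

Required area A ≥ P/σ_allow = 141000/161 = 875.8 mm².
For a solid circular section, d ≥ √(4A/π) = 33.39 mm.

33.4 mm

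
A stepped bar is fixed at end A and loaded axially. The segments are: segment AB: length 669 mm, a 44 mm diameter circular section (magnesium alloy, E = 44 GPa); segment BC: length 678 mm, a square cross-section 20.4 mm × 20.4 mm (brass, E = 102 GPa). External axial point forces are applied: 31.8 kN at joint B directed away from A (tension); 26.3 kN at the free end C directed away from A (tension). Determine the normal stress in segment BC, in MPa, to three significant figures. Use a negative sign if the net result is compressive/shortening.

Internal axial forces (sectioning from the free end, tension +): N_BC = 26.3 kN, N_AB = 58.1 kN.
A_BC = 416.2 mm².
σ_BC = N_BC/A_BC = 26300/416.2 = 63.2 MPa.

63.2 MPa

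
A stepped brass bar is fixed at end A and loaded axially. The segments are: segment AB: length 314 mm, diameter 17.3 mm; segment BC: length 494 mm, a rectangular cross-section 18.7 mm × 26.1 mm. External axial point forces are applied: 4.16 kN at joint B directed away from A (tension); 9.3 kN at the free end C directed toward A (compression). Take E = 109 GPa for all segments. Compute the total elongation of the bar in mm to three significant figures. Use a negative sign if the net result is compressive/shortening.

Internal axial forces (sectioning from the free end, tension +): N_BC = -9.3 kN, N_AB = -5.14 kN.
A_AB = 235.1 mm².
A_BC = 488.1 mm².
δ_AB = -5140·314/(235.1·109000) = -0.06299 mm
δ_BC = -9300·494/(488.1·109000) = -0.08636 mm
δ = Σδ_i = -0.1493 mm.

-0.149 mm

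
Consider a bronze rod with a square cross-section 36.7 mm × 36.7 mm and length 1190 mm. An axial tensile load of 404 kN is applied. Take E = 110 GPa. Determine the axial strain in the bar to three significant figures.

A = 1347 mm².
σ = N/A = 300 MPa; ε = σ/E = 300/110000 = 2.727e-03.

0.00273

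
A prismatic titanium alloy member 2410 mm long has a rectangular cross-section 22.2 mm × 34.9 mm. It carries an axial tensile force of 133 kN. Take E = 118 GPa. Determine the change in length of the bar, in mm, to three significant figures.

A = 774.8 mm².
δ_mech = NL/(AE) = 133000·2410/(774.8·118000) = 3.506 mm.

3.51 mm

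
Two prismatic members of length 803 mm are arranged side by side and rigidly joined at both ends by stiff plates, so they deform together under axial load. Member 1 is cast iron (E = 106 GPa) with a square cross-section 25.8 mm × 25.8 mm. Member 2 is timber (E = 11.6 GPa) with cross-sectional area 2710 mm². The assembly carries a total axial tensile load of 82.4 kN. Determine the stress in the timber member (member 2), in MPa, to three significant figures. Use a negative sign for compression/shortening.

9.37 MPa

A_1 = 665.6 mm².
Equal strain + equilibrium ⇒ each member carries load in proportion to AE: A₁E₁ = 70560000 N, A₂E₂ = 31440000 N, ΣAE = 102000000 N.
σ₂ = P·E₂/ΣAE = 82400·11600/102000000 = 9.372 MPa.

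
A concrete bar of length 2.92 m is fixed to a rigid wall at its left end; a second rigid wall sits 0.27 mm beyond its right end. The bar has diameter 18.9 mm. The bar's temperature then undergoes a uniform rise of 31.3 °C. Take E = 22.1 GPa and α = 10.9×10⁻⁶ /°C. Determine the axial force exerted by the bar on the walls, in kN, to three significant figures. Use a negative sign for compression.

-1.54 kN

Free thermal expansion αLΔT = 10.9e-6 · 2920 · 31.3 = 0.9962 mm.
The walls engage after the gap closes; constrained expansion = 0.9962 − 0.27 = 0.7262 mm.
The walls impose strain ε = −(0.7262)/2920 = -2.4870e-04; σ = Eε = 22100 · -2.4870e-04 = -5.496 MPa.
Wall reaction R = σ·A = -5.496·280.6 = -1542 N = -1.542 kN.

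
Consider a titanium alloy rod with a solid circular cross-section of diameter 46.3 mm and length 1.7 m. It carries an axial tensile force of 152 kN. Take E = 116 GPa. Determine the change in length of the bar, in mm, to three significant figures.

1.32 mm

A = 1684 mm².
δ_mech = NL/(AE) = 152000·1700/(1684·116000) = 1.323 mm.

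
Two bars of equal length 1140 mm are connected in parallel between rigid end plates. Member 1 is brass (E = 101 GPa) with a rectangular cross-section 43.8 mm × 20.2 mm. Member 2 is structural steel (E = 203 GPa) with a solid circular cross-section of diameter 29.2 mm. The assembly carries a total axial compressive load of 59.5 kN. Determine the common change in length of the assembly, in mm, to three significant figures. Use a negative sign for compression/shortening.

-0.301 mm

A_1 = 884.8 mm².
A_2 = 669.7 mm².
Equal strain + equilibrium ⇒ each member carries load in proportion to AE: A₁E₁ = 89360000 N, A₂E₂ = 135900000 N, ΣAE = 225300000 N.
δ = PL/ΣAE = -59500·1140/225300000 = -0.3011 mm.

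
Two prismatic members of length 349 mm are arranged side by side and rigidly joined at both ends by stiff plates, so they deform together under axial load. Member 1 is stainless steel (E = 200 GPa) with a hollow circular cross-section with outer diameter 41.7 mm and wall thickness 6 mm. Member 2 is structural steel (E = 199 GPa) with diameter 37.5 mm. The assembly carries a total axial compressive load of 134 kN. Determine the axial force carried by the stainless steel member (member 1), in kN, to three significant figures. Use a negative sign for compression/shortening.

-50.9 kN

A_1 = 672.9 mm².
A_2 = 1104 mm².
Equal strain + equilibrium ⇒ each member carries load in proportion to AE: A₁E₁ = 134600000 N, A₂E₂ = 219800000 N, ΣAE = 354400000 N.
F₁ = P·A₁E₁/ΣAE = -134000·134600000/354400000 = -50890 N.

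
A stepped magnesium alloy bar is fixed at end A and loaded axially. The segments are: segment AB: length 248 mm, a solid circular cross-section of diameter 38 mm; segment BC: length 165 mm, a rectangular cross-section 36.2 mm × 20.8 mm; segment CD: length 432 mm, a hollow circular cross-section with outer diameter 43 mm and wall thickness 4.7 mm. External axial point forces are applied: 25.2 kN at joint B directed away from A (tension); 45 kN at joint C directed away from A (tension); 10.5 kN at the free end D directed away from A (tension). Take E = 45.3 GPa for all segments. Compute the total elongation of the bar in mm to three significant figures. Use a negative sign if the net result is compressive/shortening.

0.835 mm

Internal axial forces (sectioning from the free end, tension +): N_CD = 10.5 kN, N_BC = 55.5 kN, N_AB = 80.7 kN.
A_AB = 1134 mm².
A_BC = 753 mm².
A_CD = 565.5 mm².
δ_AB = 80700·248/(1134·45300) = 0.3896 mm
δ_BC = 55500·165/(753·45300) = 0.2685 mm
δ_CD = 10500·432/(565.5·45300) = 0.1771 mm
δ = Σδ_i = 0.8351 mm.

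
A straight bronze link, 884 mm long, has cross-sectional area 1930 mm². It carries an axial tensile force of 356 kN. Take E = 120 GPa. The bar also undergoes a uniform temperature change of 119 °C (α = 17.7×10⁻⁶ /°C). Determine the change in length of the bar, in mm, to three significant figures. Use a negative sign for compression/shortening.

δ_mech = NL/(AE) = 356000·884/(1930·120000) = 1.359 mm.
δ_thermal = αLΔT = 17.7e-6·884·119 = 1.862 mm.
δ = δ_mech + δ_thermal = 3.221 mm.

3.22 mm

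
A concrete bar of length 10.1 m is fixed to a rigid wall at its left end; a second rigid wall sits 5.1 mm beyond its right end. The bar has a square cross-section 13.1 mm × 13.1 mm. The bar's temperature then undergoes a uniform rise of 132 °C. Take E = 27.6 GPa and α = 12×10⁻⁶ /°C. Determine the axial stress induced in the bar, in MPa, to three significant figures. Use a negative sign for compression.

Free thermal expansion αLΔT = 12e-6 · 10100 · 132 = 16 mm.
The walls engage after the gap closes; constrained expansion = 16 − 5.1 = 10.9 mm.
The walls impose strain ε = −(10.9)/10100 = -1.0790e-03; σ = Eε = 27600 · -1.0790e-03 = -29.78 MPa.

-29.8 MPa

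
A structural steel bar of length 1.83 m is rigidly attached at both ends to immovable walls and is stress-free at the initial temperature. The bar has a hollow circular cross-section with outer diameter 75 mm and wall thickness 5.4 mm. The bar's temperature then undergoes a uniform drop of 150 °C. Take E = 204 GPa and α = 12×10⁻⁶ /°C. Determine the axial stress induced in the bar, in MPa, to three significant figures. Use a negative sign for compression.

367 MPa

Free thermal expansion αLΔT = 12e-6 · 1830 · -150 = -3.294 mm.
The walls impose strain ε = −(-3.294)/1830 = 1.8000e-03; σ = Eε = 204000 · 1.8000e-03 = 367.2 MPa.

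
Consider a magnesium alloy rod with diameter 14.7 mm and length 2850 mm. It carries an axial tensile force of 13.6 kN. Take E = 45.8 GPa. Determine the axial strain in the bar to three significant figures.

0.00175

A = 169.7 mm².
σ = N/A = 80.13 MPa; ε = σ/E = 80.13/45800 = 1.750e-03.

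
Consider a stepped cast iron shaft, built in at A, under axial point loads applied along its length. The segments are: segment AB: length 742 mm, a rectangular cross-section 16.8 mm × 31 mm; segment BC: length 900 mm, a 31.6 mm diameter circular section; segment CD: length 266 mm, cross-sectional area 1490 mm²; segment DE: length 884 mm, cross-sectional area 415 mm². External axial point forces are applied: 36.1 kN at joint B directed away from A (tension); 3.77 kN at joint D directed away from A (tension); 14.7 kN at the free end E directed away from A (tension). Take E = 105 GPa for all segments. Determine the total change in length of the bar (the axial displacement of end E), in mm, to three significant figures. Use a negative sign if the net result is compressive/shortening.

1.27 mm

Internal axial forces (sectioning from the free end, tension +): N_DE = 14.7 kN, N_CD = 18.47 kN, N_BC = 18.47 kN, N_AB = 54.57 kN.
A_AB = 520.8 mm².
A_BC = 784.3 mm².
δ_AB = 54570·742/(520.8·105000) = 0.7405 mm
δ_BC = 18470·900/(784.3·105000) = 0.2019 mm
δ_CD = 18470·266/(1490·105000) = 0.0314 mm
δ_DE = 14700·884/(415·105000) = 0.2982 mm
δ = Σδ_i = 1.272 mm.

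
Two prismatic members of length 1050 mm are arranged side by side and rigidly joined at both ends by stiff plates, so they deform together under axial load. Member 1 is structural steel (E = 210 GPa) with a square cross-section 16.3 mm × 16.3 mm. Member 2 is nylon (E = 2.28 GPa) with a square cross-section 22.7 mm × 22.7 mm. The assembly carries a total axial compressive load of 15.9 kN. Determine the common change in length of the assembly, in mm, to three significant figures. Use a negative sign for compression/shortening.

A_1 = 265.7 mm².
A_2 = 515.3 mm².
Equal strain + equilibrium ⇒ each member carries load in proportion to AE: A₁E₁ = 55790000 N, A₂E₂ = 1175000 N, ΣAE = 56970000 N.
δ = PL/ΣAE = -15900·1050/56970000 = -0.2931 mm.

-0.293 mm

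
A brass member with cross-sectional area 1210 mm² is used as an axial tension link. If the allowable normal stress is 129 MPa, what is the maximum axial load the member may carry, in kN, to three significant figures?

156 kN

P_max = σ_allow · A = 129 · 1210 = 156100 N = 156.1 kN.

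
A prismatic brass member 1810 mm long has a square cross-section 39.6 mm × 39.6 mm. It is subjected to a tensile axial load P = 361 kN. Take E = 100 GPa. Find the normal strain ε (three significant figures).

A = 1568 mm².
σ = N/A = 230.2 MPa; ε = σ/E = 230.2/100000 = 2.302e-03.

0.00230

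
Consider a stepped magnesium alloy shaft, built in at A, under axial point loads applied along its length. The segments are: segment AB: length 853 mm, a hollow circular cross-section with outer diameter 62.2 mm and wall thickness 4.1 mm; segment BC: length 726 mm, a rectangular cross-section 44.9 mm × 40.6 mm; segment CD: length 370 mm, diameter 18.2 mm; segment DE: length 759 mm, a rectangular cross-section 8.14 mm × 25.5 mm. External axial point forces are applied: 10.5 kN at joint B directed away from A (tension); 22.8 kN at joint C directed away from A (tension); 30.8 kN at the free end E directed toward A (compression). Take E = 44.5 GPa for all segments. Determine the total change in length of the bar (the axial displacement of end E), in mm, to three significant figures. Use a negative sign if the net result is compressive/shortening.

-3.52 mm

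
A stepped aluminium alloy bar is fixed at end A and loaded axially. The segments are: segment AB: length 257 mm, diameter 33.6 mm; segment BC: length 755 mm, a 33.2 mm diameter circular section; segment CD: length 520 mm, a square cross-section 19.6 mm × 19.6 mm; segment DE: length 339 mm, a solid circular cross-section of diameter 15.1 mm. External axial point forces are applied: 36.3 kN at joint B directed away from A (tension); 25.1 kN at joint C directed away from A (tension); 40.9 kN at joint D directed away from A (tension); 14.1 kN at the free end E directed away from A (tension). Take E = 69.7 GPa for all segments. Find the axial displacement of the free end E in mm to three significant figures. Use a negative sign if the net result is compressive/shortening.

Internal axial forces (sectioning from the free end, tension +): N_DE = 14.1 kN, N_CD = 55 kN, N_BC = 80.1 kN, N_AB = 116.4 kN.
A_AB = 886.7 mm².
A_BC = 865.7 mm².
A_CD = 384.2 mm².
A_DE = 179.1 mm².
δ_AB = 116400·257/(886.7·69700) = 0.484 mm
δ_BC = 80100·755/(865.7·69700) = 1.002 mm
δ_CD = 55000·520/(384.2·69700) = 1.068 mm
δ_DE = 14100·339/(179.1·69700) = 0.383 mm
δ = Σδ_i = 2.937 mm.

2.94 mm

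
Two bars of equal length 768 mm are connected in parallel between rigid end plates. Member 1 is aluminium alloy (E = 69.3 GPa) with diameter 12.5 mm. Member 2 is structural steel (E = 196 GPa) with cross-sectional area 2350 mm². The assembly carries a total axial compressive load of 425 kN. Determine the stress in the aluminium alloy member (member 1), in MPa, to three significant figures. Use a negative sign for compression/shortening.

-62.8 MPa

A_1 = 122.7 mm².
Equal strain + equilibrium ⇒ each member carries load in proportion to AE: A₁E₁ = 8504000 N, A₂E₂ = 460600000 N, ΣAE = 469100000 N.
σ₁ = P·E₁/ΣAE = -425000·69300/469100000 = -62.78 MPa.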